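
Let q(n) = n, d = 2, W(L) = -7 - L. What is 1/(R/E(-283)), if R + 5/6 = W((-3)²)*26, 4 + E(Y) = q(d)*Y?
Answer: 3420/2501 ≈ 1.3675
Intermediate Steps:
E(Y) = -4 + 2*Y
R = -2501/6 (R = -⅚ + (-7 - 1*(-3)²)*26 = -⅚ + (-7 - 1*9)*26 = -⅚ + (-7 - 9)*26 = -⅚ - 16*26 = -⅚ - 416 = -2501/6 ≈ -416.83)
1/(R/E(-283)) = 1/(-2501/(6*(-4 + 2*(-283)))) = 1/(-2501/(6*(-4 - 566))) = 1/(-2501/6/(-570)) = 1/(-2501/6*(-1/570)) = 1/(2501/3420) = 3420/2501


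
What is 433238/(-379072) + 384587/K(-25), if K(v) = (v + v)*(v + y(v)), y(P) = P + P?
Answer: 36040380191/355380000 ≈ 101.41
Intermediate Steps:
y(P) = 2*P
K(v) = 6*v² (K(v) = (v + v)*(v + 2*v) = (2*v)*(3*v) = 6*v²)
433238/(-379072) + 384587/K(-25) = 433238/(-379072) + 384587/((6*(-25)²)) = 433238*(-1/379072) + 384587/((6*625)) = -216619/189536 + 384587/3750 = 36040380191/355380000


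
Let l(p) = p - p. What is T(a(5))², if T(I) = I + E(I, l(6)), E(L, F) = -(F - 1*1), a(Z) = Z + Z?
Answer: 121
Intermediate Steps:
l(p) = 0
a(Z) = 2*Z
E(L, F) = 1 - F (E(L, F) = -(F - 1) = -(-1 + F) = 1 - F)
T(I) = 1 + I (T(I) = I + (1 - 1*0) = I + (1 + 0) = I + 1 = 1 + I)
T(a(5))² = (1 + 2*5)² = (1 + 10)² = 11² = 121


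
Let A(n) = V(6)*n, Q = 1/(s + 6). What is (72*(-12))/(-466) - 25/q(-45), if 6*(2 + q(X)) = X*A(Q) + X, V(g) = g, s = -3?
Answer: 32818/11417 ≈ 2.8745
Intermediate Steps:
Q = ⅓ (Q = 1/(-3 + 6) = 1/3 = ⅓ ≈ 0.33333)
A(n) = 6*n
q(X) = -2 + X/2 (q(X) = -2 + (X*(6*(⅓)) + X)/6 = -2 + (X*2 + X)/6 = -2 + (2*X + X)/6 = -2 + (3*X)/6 = -2 + X/2)
(72*(-12))/(-466) - 25/q(-45) = (72*(-12))/(-466) - 25/(-2 + (½)*(-45)) = -864*(-1/466) - 25/(-2 - 45/2) = 432/233 - 25/(-49/2) = 432/233 - 25*(-2/49) = 432/233 + 50/49 = 32818/11417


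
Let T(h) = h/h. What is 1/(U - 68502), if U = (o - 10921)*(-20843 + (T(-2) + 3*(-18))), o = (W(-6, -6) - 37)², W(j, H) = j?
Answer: 1/189500010 ≈ 5.2770e-9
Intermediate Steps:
T(h) = 1
o = 1849 (o = (-6 - 37)² = (-43)² = 1849)
U = 189568512 (U = (1849 - 10921)*(-20843 + (1 + 3*(-18))) = -9072*(-20843 + (1 - 54)) = -9072*(-20843 - 53) = -9072*(-20896) = 189568512)
1/(U - 68502) = 1/(189568512 - 68502) = 1/189500010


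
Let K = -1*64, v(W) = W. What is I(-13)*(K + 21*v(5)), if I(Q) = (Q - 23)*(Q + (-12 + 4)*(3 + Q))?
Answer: -98892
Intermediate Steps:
K = -64
I(Q) = (-24 - 7*Q)*(-23 + Q) (I(Q) = (-23 + Q)*(Q - 8*(3 + Q)) = (-23 + Q)*(Q + (-24 - 8*Q)) = (-23 + Q)*(-24 - 7*Q) = (-24 - 7*Q)*(-23 + Q))
I(-13)*(K + 21*v(5)) = (552 - 7*(-13)² + 137*(-13))*(-64 + 21*5) = (552 - 7*169 - 1781)*(-64 + 105) = (552 - 1183 - 1781)*41 = -2412*41 = -98892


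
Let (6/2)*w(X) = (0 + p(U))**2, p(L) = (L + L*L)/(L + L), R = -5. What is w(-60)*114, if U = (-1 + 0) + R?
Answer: 475/2 ≈ 237.50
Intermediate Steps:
U = -6 (U = (-1 + 0) - 5 = -1 - 5 = -6)
p(L) = (L + L**2)/(2*L) (p(L) = (L + L**2)/((2*L)) = (L + L**2)*(1/(2*L)) = (L + L**2)/(2*L))
w(X) = 25/12 (w(X) = (0 + (1/2 + (1/2)*(-6)))**2/3 = (0 + (1/2 - 3))**2/3 = (0 - 5/2)**2/3 = (-5/2)**2/3 = (1/3)*(25/4) = 25/12)
w(-60)*114 = (25/12)*114 = 475/2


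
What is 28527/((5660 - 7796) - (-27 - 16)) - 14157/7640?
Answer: -247576881/15990520 ≈ -15.483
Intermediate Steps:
28527/((5660 - 7796) - (-27 - 16)) - 14157/7640 = 28527/(-2136 - 1*(-43)) - 14157*1/7640 = 28527/(-2136 + 43) - 14157/7640 = 28527/(-2093) - 14157/7640 = 28527*(-1/2093) - 14157/7640 = -28527/2093 - 14157/7640 = -247576881/15990520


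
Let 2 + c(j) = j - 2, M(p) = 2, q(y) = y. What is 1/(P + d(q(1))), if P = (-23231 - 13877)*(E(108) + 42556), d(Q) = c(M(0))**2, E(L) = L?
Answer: -1/1583175708 ≈ -6.3164e-10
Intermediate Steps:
c(j) = -4 + j (c(j) = -2 + (j - 2) = -2 + (-2 + j) = -4 + j)
d(Q) = 4 (d(Q) = (-4 + 2)**2 = (-2)**2 = 4)
P = -1583175712 (P = (-23231 - 13877)*(108 + 42556) = -37108*42664 = -1583175712)
1/(P + d(q(1))) = 1/(-1583175712 + 4) = 1/(-1583175708) = -1/1583175708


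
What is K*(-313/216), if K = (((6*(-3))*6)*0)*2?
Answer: 0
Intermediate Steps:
K = 0 (K = (-18*6*0)*2 = -108*0*2 = 0*2 = 0)
K*(-313/216) = 0*(-313/216) = 0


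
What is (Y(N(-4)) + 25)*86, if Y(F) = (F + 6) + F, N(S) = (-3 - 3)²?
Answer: 8858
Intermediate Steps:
N(S) = 36 (N(S) = (-6)² = 36)
Y(F) = 6 + 2*F (Y(F) = (6 + F) + F = 6 + 2*F)
(Y(N(-4)) + 25)*86 = ((6 + 2*36) + 25)*86 = ((6 + 72) + 25)*86 = (78 + 25)*86 = 103*86 = 8858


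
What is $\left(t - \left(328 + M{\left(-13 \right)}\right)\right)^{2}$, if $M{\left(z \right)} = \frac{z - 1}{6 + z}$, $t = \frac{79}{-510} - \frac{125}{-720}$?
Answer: $\frac{16313286738841}{149817600} \approx 1.0889 \cdot 10^{5}$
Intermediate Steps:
$t = \frac{229}{12240}$ ($t = 79 \left(- \frac{1}{510}\right) - - \frac{25}{144} = - \frac{79}{510} + \frac{25}{144} = \frac{229}{12240} \approx 0.018709$)
$M{\left(z \right)} = \frac{-1 + z}{6 + z}$
$\left(t - \left(328 + M{\left(-13 \right)}\right)\right)^{2} = \left(\frac{229}{12240} - \left(328 + \frac{-1 - 13}{6 - 13}\right)\right)^{2} = \left(\frac{229}{12240} - \left(328 + \frac{1}{-7} \left(-14\right)\right)\right)^{2} = \left(\frac{229}{12240} - \left(328 - -2\right)\right)^{2} = \left(\frac{229}{12240} - 330\right)^{2} = \left(- \frac{4038971}{12240}\right)^{2} = \frac{16313286738841}{149817600}$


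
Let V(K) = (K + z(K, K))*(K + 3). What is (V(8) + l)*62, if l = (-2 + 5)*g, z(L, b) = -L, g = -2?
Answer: -372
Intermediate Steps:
l = -6 (l = (-2 + 5)*(-2) = 3*(-2) = -6)
V(K) = 0 (V(K) = (K - K)*(K + 3) = 0*(3 + K) = 0)
(V(8) + l)*62 = (0 - 6)*62 = -6*62 = -372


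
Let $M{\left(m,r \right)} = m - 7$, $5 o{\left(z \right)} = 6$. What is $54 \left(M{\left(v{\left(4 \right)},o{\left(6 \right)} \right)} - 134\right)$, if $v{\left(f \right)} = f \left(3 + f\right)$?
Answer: $-6102$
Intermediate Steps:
$o{\left(z \right)} = \frac{6}{5}$ ($o{\left(z \right)} = \frac{1}{5} \cdot 6 = \frac{6}{5}$)
$M{\left(m,r \right)} = -7 + m$
$54 \left(M{\left(v{\left(4 \right)},o{\left(6 \right)} \right)} - 134\right) = 54 \left(\left(-7 + 4 \left(3 + 4\right)\right) - 134\right) = 54 \left(\left(-7 + 4 \cdot 7\right) - 134\right) = 54 \left(\left(-7 + 28\right) - 134\right) = 54 \left(21 - 134\right) = 54 \left(-113\right) = -6102$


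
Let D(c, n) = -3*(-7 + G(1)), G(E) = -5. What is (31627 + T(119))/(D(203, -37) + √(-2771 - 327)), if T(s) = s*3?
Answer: 575712/2197 - 15992*I*√3098/2197 ≈ 262.04 - 405.15*I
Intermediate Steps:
T(s) = 3*s
D(c, n) = 36 (D(c, n) = -3*(-7 - 5) = -3*(-12) = 36)
(31627 + T(119))/(D(203, -37) + √(-2771 - 327)) = (31627 + 3*119)/(36 + √(-2771 - 327)) = (31627 + 357)/(36 + √(-3098)) = 31984/(36 + I*√3098)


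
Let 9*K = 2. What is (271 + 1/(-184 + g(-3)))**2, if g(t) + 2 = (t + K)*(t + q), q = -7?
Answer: 148914951025/2027776 ≈ 73438.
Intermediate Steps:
K = 2/9 (K = (1/9)*2 = 2/9 ≈ 0.22222)
g(t) = -2 + (-7 + t)*(2/9 + t) (g(t) = -2 + (t + 2/9)*(t - 7) = -2 + (2/9 + t)*(-7 + t) = -2 + (-7 + t)*(2/9 + t))
(271 + 1/(-184 + g(-3)))**2 = (271 + 1/(-184 + (-32/9 + (-3)**2 - 61/9*(-3))))**2 = (271 + 1/(-184 + (-32/9 + 9 + 61/3)))**2 = (271 + 1/(-184 + 232/9))**2 = (271 + 1/(-1424/9))**2 = (271 - 9/1424)**2 = (385895/1424)**2 = 148914951025/2027776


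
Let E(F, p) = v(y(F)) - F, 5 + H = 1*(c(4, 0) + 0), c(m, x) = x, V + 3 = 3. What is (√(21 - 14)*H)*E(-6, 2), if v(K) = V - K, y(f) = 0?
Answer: -30*√7 ≈ -79.373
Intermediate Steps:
V = 0 (V = -3 + 3 = 0)
v(K) = -K (v(K) = 0 - K = -K)
H = -5 (H = -5 + 1*(0 + 0) = -5 + 1*0 = -5 + 0 = -5)
E(F, p) = -F (E(F, p) = -1*0 - F = 0 - F = -F)
(√(21 - 14)*H)*E(-6, 2) = (√(21 - 14)*(-5))*(-1*(-6)) = (√7*(-5))*6 = -5*√7*6 = -30*√7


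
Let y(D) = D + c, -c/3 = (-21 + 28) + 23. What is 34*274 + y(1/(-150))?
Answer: 1383899/150 ≈ 9226.0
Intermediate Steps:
c = -90 (c = -3*((-21 + 28) + 23) = -3*(7 + 23) = -3*30 = -90)
y(D) = -90 + D (y(D) = D - 90 = -90 + D)
34*274 + y(1/(-150)) = 34*274 + (-90 + 1/(-150)) = 9316 + (-90 - 1/150) = 9316 - 13501/150 = 1383899/150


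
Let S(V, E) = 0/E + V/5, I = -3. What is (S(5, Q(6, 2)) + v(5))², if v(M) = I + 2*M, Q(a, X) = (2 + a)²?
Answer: 64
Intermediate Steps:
S(V, E) = V/5 (S(V, E) = 0 + V*(⅕) = 0 + V/5 = V/5)
v(M) = -3 + 2*M
(S(5, Q(6, 2)) + v(5))² = ((⅕)*5 + (-3 + 2*5))² = (1 + (-3 + 10))² = (1 + 7)² = 8² = 64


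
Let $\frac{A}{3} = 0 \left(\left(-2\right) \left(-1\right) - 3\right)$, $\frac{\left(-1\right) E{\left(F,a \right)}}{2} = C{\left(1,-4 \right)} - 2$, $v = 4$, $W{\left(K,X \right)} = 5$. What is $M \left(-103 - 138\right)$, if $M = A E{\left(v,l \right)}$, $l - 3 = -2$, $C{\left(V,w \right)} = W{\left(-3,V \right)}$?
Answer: $0$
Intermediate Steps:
$C{\left(V,w \right)} = 5$
$l = 1$ ($l = 3 - 2 = 1$)
$E{\left(F,a \right)} = -6$ ($E{\left(F,a \right)} = - 2 \left(5 - 2\right) = \left(-2\right) 3 = -6$)
$A = 0$ ($A = 3 \cdot 0 \left(\left(-2\right) \left(-1\right) - 3\right) = 3 \cdot 0 \left(2 - 3\right) = 3 \cdot 0 \left(-1\right) = 3 \cdot 0 = 0$)
$M = 0$ ($M = 0 \left(-6\right) = 0$)
$M \left(-103 - 138\right) = 0 \left(-103 - 138\right) = 0 \left(-241\right) = 0$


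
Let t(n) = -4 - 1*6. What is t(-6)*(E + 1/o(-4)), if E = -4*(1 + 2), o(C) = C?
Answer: 245/2 ≈ 122.50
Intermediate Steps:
t(n) = -10 (t(n) = -4 - 6 = -10)
E = -12 (E = -4*3 = -12)
t(-6)*(E + 1/o(-4)) = -10*(-12 + 1/(-4)) = -10*(-12 - 1/4) = -10*(-49/4) = 245/2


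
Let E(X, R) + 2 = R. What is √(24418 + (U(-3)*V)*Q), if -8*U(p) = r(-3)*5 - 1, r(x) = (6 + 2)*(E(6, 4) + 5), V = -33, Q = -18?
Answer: √14809/2 ≈ 60.846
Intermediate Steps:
E(X, R) = -2 + R
r(x) = 56 (r(x) = (6 + 2)*((-2 + 4) + 5) = 8*(2 + 5) = 8*7 = 56)
U(p) = -279/8 (U(p) = -(56*5 - 1)/8 = -(280 - 1)/8 = -⅛*279 = -279/8)
√(24418 + (U(-3)*V)*Q) = √(24418 - 279/8*(-33)*(-18)) = √(24418 + (9207/8)*(-18)) = √(24418 - 82863/4) = √(14809/4) = √14809/2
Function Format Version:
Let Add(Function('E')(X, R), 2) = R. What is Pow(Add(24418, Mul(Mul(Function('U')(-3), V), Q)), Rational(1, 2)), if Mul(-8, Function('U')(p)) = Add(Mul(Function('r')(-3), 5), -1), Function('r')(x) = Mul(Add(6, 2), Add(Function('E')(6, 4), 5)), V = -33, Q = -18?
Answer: Mul(Rational(1, 2), Pow(14809, Rational(1, 2))) ≈ 60.846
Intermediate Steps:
Function('E')(X, R) = Add(-2, R)
Function('r')(x) = 56 (Function('r')(x) = Mul(Add(6, 2), Add(Add(-2, 4), 5)) = Mul(8, Add(2, 5)) = Mul(8, 7) = 56)
Function('U')(p) = Rational(-279, 8) (Function('U')(p) = Mul(Rational(-1, 8), Add(Mul(56, 5), -1)) = Mul(Rational(-1, 8), Add(280, -1)) = Mul(Rational(-1, 8), 279) = Rational(-279, 8))
Pow(Add(24418, Mul(Mul(Function('U')(-3), V), Q)), Rational(1, 2)) = Pow(Add(24418, Mul(Mul(Rational(-279, 8), -33), -18)), Rational(1, 2)) = Pow(Add(24418, Mul(Rational(9207, 8), -18)), Rational(1, 2)) = Pow(Add(24418, Rational(-82863, 4)), Rational(1, 2)) = Pow(Rational(14809, 4), Rational(1, 2)) = Mul(Rational(1, 2), Pow(14809, Rational(1, 2)))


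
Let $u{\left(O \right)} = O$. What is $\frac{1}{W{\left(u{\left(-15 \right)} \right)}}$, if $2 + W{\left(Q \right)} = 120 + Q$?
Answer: $\frac{1}{103} \approx 0.0097087$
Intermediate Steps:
$W{\left(Q \right)} = 118 + Q$ ($W{\left(Q \right)} = -2 + \left(120 + Q\right) = 118 + Q$)
$\frac{1}{W{\left(u{\left(-15 \right)} \right)}} = \frac{1}{118 - 15} = \frac{1}{103}$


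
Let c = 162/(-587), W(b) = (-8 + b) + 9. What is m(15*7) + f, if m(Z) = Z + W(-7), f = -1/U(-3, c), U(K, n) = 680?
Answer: 67319/680 ≈ 98.999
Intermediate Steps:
W(b) = 1 + b
c = -162/587 (c = 162*(-1/587) = -162/587 ≈ -0.27598)
f = -1/680 ≈ -0.0014706
m(Z) = -6 + Z (m(Z) = Z + (1 - 7) = Z - 6 = -6 + Z)
m(15*7) + f = (-6 + 15*7) - 1/680 = (-6 + 105) - 1/680 = 99 - 1/680 = 67319/680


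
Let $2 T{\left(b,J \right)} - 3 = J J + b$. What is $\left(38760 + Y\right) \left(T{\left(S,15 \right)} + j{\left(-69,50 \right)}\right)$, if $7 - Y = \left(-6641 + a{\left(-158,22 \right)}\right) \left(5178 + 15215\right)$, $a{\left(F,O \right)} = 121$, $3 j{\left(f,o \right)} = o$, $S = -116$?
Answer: $9664748562$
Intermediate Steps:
$j{\left(f,o \right)} = \frac{o}{3}$
$T{\left(b,J \right)} = \frac{3}{2} + \frac{b}{2} + \frac{J^{2}}{2}$ ($T{\left(b,J \right)} = \frac{3}{2} + \frac{J J + b}{2} = \frac{3}{2} + \frac{J^{2} + b}{2} = \frac{3}{2} + \frac{b + J^{2}}{2} = \frac{3}{2} + \left(\frac{b}{2} + \frac{J^{2}}{2}\right) = \frac{3}{2} + \frac{b}{2} + \frac{J^{2}}{2}$)
$Y = 132962367$ ($Y = 7 - \left(-6641 + 121\right) \left(5178 + 15215\right) = 7 - \left(-6520\right) 20393 = 7 - -132962360 = 7 + 132962360 = 132962367$)
$\left(38760 + Y\right) \left(T{\left(S,15 \right)} + j{\left(-69,50 \right)}\right) = \left(38760 + 132962367\right) \left(\left(\frac{3}{2} + \frac{1}{2} \left(-116\right) + \frac{15^{2}}{2}\right) + \frac{1}{3} \cdot 50\right) = 133001127 \left(\left(\frac{3}{2} - 58 + \frac{1}{2} \cdot 225\right) + \frac{50}{3}\right) = 133001127 \left(\left(\frac{3}{2} - 58 + \frac{225}{2}\right) + \frac{50}{3}\right) = 133001127 \left(56 + \frac{50}{3}\right) = 133001127 \cdot \frac{218}{3} = 9664748562$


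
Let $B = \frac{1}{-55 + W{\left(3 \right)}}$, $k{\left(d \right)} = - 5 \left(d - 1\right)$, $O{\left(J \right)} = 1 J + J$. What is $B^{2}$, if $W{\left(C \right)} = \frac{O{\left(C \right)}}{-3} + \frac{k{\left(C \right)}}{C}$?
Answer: $\frac{9}{32761} \approx 0.00027472$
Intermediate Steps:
$O{\left(J \right)} = 2 J$ ($O{\left(J \right)} = J + J = 2 J$)
$k{\left(d \right)} = 5 - 5 d$ ($k{\left(d \right)} = - 5 \left(-1 + d\right) = 5 - 5 d$)
$W{\left(C \right)} = - \frac{2 C}{3} + \frac{5 - 5 C}{C}$ ($W{\left(C \right)} = \frac{2 C}{-3} + \frac{5 - 5 C}{C} = 2 C \left(- \frac{1}{3}\right) + \frac{5 - 5 C}{C} = - \frac{2 C}{3} + \frac{5 - 5 C}{C}$)
$B = - \frac{3}{181}$ ($B = \frac{1}{-55 - \left(7 - \frac{5}{3}\right)} = \frac{1}{-55 - \frac{16}{3}} = \frac{1}{- \frac{181}{3}} = - \frac{3}{181} \approx -0.016575$)
$B^{2} = \left(- \frac{3}{181}\right)^{2} = \frac{9}{32761}$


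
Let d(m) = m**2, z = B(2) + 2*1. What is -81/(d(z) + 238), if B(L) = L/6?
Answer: -729/2191 ≈ -0.33272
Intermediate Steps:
B(L) = L/6 (B(L) = L*(1/6) = L/6)
z = 7/3 (z = (1/6)*2 + 2*1 = 1/3 + 2 = 7/3 ≈ 2.3333)
-81/(d(z) + 238) = -81/((7/3)**2 + 238) = -81/(49/9 + 238) = -81/2191/9 = -81*9/2191 = -729/2191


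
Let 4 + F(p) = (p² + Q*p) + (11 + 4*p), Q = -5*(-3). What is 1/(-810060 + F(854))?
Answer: -1/64511 ≈ -1.5501e-5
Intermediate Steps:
Q = 15
F(p) = 7 + p² + 19*p (F(p) = -4 + ((p² + 15*p) + (11 + 4*p)) = -4 + (11 + p² + 19*p) = 7 + p² + 19*p)
1/(-810060 + F(854)) = 1/(-810060 + (7 + 854² + 19*854)) = 1/(-810060 + (7 + 729316 + 16226)) = 1/(-810060 + 745549) = 1/(-64511) = -1/64511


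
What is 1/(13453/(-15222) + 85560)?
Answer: 15222/1302380867 ≈ 1.1688e-5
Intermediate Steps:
1/(13453/(-15222) + 85560) = 1/(13453*(-1/15222) + 85560) = 1/(-13453/15222 + 85560) = 1/(1302380867/15222) = 15222/1302380867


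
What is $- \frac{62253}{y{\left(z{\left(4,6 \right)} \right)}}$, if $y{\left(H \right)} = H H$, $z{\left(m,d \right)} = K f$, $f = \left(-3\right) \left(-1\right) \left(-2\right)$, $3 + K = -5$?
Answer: $- \frac{6917}{256} \approx -27.02$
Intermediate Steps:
$K = -8$ ($K = -3 - 5 = -8$)
$f = -6$ ($f = 3 \left(-2\right) = -6$)
$z{\left(m,d \right)} = 48$ ($z{\left(m,d \right)} = \left(-8\right) \left(-6\right) = 48$)
$y{\left(H \right)} = H^{2}$
$- \frac{62253}{y{\left(z{\left(4,6 \right)} \right)}} = - \frac{62253}{48^{2}} = - \frac{62253}{2304} = \left(-62253\right) \frac{1}{2304} = - \frac{6917}{256}$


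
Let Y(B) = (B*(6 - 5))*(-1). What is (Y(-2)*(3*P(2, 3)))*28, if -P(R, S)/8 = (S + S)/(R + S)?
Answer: -8064/5 ≈ -1612.8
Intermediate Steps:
P(R, S) = -16*S/(R + S) (P(R, S) = -8*(S + S)/(R + S) = -8*2*S/(R + S) = -16*S/(R + S))
Y(B) = -B (Y(B) = (B*1)*(-1) = B*(-1) = -B)
(Y(-2)*(3*P(2, 3)))*28 = ((-1*(-2))*(3*(-16*3/(2 + 3))))*28 = (2*(3*(-16*3/5)))*28 = (2*(3*(-16*3*⅕)))*28 = (2*(3*(-48/5)))*28 = (2*(-144/5))*28 = -288/5*28 = -8064/5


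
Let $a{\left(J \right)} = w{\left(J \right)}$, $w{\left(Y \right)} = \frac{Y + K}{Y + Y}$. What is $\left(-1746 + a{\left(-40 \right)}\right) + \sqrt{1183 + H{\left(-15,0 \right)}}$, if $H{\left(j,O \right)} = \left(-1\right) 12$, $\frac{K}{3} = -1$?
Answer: $- \frac{139637}{80} + \sqrt{1171} \approx -1711.2$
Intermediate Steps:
$K = -3$ ($K = 3 \left(-1\right) = -3$)
$H{\left(j,O \right)} = -12$
$w{\left(Y \right)} = \frac{-3 + Y}{2 Y}$ ($w{\left(Y \right)} = \frac{Y - 3}{Y + Y} = \frac{-3 + Y}{2 Y}$)
$a{\left(J \right)} = \frac{-3 + J}{2 J}$
$\left(-1746 + a{\left(-40 \right)}\right) + \sqrt{1183 + H{\left(-15,0 \right)}} = \left(-1746 + \frac{-3 - 40}{2 \left(-40\right)}\right) + \sqrt{1183 - 12} = \left(-1746 + \frac{1}{2} \left(- \frac{1}{40}\right) \left(-43\right)\right) + \sqrt{1171} = \left(-1746 + \frac{43}{80}\right) + \sqrt{1171} = - \frac{139637}{80} + \sqrt{1171}$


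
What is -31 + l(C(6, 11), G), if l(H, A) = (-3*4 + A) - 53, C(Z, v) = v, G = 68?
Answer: -28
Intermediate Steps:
l(H, A) = -65 + A (l(H, A) = (-12 + A) - 53 = -65 + A)
-31 + l(C(6, 11), G) = -31 + (-65 + 68) = -31 + 3 = -28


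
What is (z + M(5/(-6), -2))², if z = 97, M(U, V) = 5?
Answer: 10404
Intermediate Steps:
(z + M(5/(-6), -2))² = (97 + 5)² = 102² = 10404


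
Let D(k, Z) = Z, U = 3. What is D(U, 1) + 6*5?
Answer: 31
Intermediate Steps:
D(U, 1) + 6*5 = 1 + 6*5 = 1 + 30 = 31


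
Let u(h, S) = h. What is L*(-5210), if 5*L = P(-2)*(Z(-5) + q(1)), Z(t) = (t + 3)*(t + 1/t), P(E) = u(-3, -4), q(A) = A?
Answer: 178182/5 ≈ 35636.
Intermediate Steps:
P(E) = -3
Z(t) = (3 + t)*(t + 1/t)
L = -171/25 (L = (-3*((1 + (-5)² + 3*(-5) + 3/(-5)) + 1))/5 = (-3*((1 + 25 - 15 + 3*(-⅕)) + 1))/5 = (-3*((1 + 25 - 15 - ⅗) + 1))/5 = (-3*(52/5 + 1))/5 = (-3*57/5)/5 = (⅕)*(-171/5) = -171/25 ≈ -6.8400)
L*(-5210) = -171/25*(-5210) = 178182/5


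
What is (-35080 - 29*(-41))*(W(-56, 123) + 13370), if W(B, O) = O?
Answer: -457291263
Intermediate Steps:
(-35080 - 29*(-41))*(W(-56, 123) + 13370) = (-35080 - 29*(-41))*(123 + 13370) = (-35080 + 1189)*13493 = -33891*13493 = -457291263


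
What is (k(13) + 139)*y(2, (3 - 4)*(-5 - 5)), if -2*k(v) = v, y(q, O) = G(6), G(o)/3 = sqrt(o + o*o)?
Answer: 795*sqrt(42)/2 ≈ 2576.1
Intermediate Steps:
G(o) = 3*sqrt(o + o**2) (G(o) = 3*sqrt(o + o*o) = 3*sqrt(o + o**2))
y(q, O) = 3*sqrt(42) (y(q, O) = 3*sqrt(6*(1 + 6)) = 3*sqrt(6*7) = 3*sqrt(42))
k(v) = -v/2
(k(13) + 139)*y(2, (3 - 4)*(-5 - 5)) = (-1/2*13 + 139)*(3*sqrt(42)) = (-13/2 + 139)*(3*sqrt(42)) = 265*(3*sqrt(42))/2 = 795*sqrt(42)/2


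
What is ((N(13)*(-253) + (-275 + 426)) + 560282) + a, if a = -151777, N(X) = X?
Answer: 405367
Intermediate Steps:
((N(13)*(-253) + (-275 + 426)) + 560282) + a = ((13*(-253) + (-275 + 426)) + 560282) - 151777 = ((-3289 + 151) + 560282) - 151777 = (-3138 + 560282) - 151777 = 557144 - 151777 = 405367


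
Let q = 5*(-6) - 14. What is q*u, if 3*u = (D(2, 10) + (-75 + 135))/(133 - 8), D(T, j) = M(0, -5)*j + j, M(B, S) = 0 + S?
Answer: -176/75 ≈ -2.3467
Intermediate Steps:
M(B, S) = S
D(T, j) = -4*j (D(T, j) = -5*j + j = -4*j)
q = -44 (q = -30 - 14 = -44)
u = 4/75 (u = ((-4*10 + (-75 + 135))/(133 - 8))/3 = ((-40 + 60)/125)/3 = (20*(1/125))/3 = (⅓)*(4/25) = 4/75 ≈ 0.053333)
q*u = -44*4/75 = -176/75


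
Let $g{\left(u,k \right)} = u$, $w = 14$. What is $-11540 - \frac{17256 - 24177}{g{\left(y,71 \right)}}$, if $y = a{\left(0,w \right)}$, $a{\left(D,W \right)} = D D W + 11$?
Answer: $- \frac{120019}{11} \approx -10911.0$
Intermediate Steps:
$a{\left(D,W \right)} = 11 + W D^{2}$ ($a{\left(D,W \right)} = D^{2} W + 11 = W D^{2} + 11 = 11 + W D^{2}$)
$y = 11$ ($y = 11 + 14 \cdot 0^{2} = 11 + 14 \cdot 0 = 11 + 0 = 11$)
$-11540 - \frac{17256 - 24177}{g{\left(y,71 \right)}} = -11540 - \frac{17256 - 24177}{11} = -11540 - \left(-6921\right) \frac{1}{11} = -11540 - - \frac{6921}{11} = -11540 + \frac{6921}{11} = - \frac{120019}{11}$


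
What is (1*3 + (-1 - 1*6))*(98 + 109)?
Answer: -828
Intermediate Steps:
(1*3 + (-1 - 1*6))*(98 + 109) = (3 + (-1 - 6))*207 = (3 - 7)*207 = -4*207 = -828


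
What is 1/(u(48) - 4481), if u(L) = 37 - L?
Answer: -1/4492 ≈ -0.00022262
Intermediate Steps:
1/(u(48) - 4481) = 1/((37 - 1*48) - 4481) = 1/((37 - 48) - 4481) = 1/(-11 - 4481) = 1/(-4492) = -1/4492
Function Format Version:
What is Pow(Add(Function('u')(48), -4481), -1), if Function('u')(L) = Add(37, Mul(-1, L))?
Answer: Rational(-1, 4492) ≈ -0.00022262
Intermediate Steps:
Pow(Add(Function('u')(48), -4481), -1) = Pow(Add(Add(37, Mul(-1, 48)), -4481), -1) = Pow(Add(Add(37, -48), -4481), -1) = Pow(Add(-11, -4481), -1) = Pow(-4492, -1) = Rational(-1, 4492)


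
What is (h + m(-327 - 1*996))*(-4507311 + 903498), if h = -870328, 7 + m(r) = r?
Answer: 3141292431954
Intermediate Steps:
m(r) = -7 + r
(h + m(-327 - 1*996))*(-4507311 + 903498) = (-870328 + (-7 + (-327 - 1*996)))*(-4507311 + 903498) = (-870328 + (-7 + (-327 - 996)))*(-3603813) = (-870328 + (-7 - 1323))*(-3603813) = (-870328 - 1330)*(-3603813) = -871658*(-3603813) = 3141292431954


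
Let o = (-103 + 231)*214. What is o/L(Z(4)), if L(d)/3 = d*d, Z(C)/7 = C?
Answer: 1712/147 ≈ 11.646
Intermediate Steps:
Z(C) = 7*C
L(d) = 3*d² (L(d) = 3*(d*d) = 3*d²)
o = 27392 (o = 128*214 = 27392)
o/L(Z(4)) = 27392/((3*(7*4)²)) = 27392/((3*28²)) = 27392/((3*784)) = 27392/2352 = 27392*(1/2352) = 1712/147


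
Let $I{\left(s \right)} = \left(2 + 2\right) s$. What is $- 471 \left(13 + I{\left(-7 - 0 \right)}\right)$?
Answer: $7065$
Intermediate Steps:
$I{\left(s \right)} = 4 s$
$- 471 \left(13 + I{\left(-7 - 0 \right)}\right) = - 471 \left(13 + 4 \left(-7 - 0\right)\right) = - 471 \left(13 + 4 \left(-7 + 0\right)\right) = - 471 \left(13 + 4 \left(-7\right)\right) = - 471 \left(13 - 28\right) = \left(-471\right) \left(-15\right) = 7065$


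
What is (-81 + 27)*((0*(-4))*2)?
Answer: 0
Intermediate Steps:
(-81 + 27)*((0*(-4))*2) = -0*2 = -54*0 = 0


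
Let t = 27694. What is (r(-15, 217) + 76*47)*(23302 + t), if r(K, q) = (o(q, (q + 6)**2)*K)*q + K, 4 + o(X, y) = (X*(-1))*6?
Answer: 216966918652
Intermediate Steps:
o(X, y) = -4 - 6*X (o(X, y) = -4 + (X*(-1))*6 = -4 - X*6 = -4 - 6*X)
r(K, q) = K + K*q*(-4 - 6*q) (r(K, q) = ((-4 - 6*q)*K)*q + K = (K*(-4 - 6*q))*q + K = K*q*(-4 - 6*q) + K = K + K*q*(-4 - 6*q))
(r(-15, 217) + 76*47)*(23302 + t) = (-15*(1 - 6*217**2 - 4*217) + 76*47)*(23302 + 27694) = (-15*(1 - 6*47089 - 868) + 3572)*50996 = (-15*(1 - 282534 - 868) + 3572)*50996 = (-15*(-283401) + 3572)*50996 = (4251015 + 3572)*50996 = 4254587*50996 = 216966918652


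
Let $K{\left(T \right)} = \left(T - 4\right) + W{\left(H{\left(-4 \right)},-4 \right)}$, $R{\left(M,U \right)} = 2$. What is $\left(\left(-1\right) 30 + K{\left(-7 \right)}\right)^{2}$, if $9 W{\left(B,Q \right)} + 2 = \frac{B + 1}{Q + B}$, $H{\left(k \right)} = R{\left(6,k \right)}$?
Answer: $\frac{555025}{324} \approx 1713.0$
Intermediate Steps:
$H{\left(k \right)} = 2$
$W{\left(B,Q \right)} = - \frac{2}{9} + \frac{1 + B}{9 \left(B + Q\right)}$ ($W{\left(B,Q \right)} = - \frac{2}{9} + \frac{\left(B + 1\right) \frac{1}{Q + B}}{9} = - \frac{2}{9} + \frac{\left(1 + B\right) \frac{1}{B + Q}}{9} = - \frac{2}{9} + \frac{\frac{1}{B + Q} \left(1 + B\right)}{9} = - \frac{2}{9} + \frac{1 + B}{9 \left(B + Q\right)}$)
$K{\left(T \right)} = - \frac{79}{18} + T$ ($K{\left(T \right)} = \left(T - 4\right) + \frac{1 - 2 - -8}{9 \left(2 - 4\right)} = \left(-4 + T\right) + \frac{1 - 2 + 8}{9 \left(-2\right)} = \left(-4 + T\right) + \frac{1}{9} \left(- \frac{1}{2}\right) 7 = \left(-4 + T\right) - \frac{7}{18} = - \frac{79}{18} + T$)
$\left(\left(-1\right) 30 + K{\left(-7 \right)}\right)^{2} = \left(\left(-1\right) 30 - \frac{205}{18}\right)^{2} = \left(-30 - \frac{205}{18}\right)^{2} = \left(- \frac{745}{18}\right)^{2} = \frac{555025}{324}$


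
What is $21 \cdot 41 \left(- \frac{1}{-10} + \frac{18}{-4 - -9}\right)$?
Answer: $\frac{31857}{10} \approx 3185.7$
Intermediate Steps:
$21 \cdot 41 \left(- \frac{1}{-10} + \frac{18}{-4 - -9}\right) = 861 \left(\left(-1\right) \left(- \frac{1}{10}\right) + \frac{18}{-4 + 9}\right) = 861 \left(\frac{1}{10} + \frac{18}{5}\right) = 861 \cdot \frac{37}{10} = \frac{31857}{10}$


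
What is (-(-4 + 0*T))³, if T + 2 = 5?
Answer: 64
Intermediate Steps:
T = 3 (T = -2 + 5 = 3)
(-(-4 + 0*T))³ = (-(-4 + 0*3))³ = (-(-4 + 0))³ = (-1*(-4))³ = 4³ = 64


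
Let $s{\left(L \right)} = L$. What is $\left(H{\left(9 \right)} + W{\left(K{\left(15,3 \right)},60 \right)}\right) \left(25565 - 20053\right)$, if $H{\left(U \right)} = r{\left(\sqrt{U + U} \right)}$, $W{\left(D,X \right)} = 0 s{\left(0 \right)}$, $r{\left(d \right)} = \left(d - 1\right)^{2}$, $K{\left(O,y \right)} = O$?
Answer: $104728 - 33072 \sqrt{2} \approx 57957.0$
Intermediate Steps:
$r{\left(d \right)} = \left(-1 + d\right)^{2}$
$W{\left(D,X \right)} = 0$ ($W{\left(D,X \right)} = 0 \cdot 0 = 0$)
$H{\left(U \right)} = \left(-1 + \sqrt{2} \sqrt{U}\right)^{2}$ ($H{\left(U \right)} = \left(-1 + \sqrt{U + U}\right)^{2} = \left(-1 + \sqrt{2 U}\right)^{2} = \left(-1 + \sqrt{2} \sqrt{U}\right)^{2}$)
$\left(H{\left(9 \right)} + W{\left(K{\left(15,3 \right)},60 \right)}\right) \left(25565 - 20053\right) = \left(\left(-1 + \sqrt{2} \sqrt{9}\right)^{2} + 0\right) \left(25565 - 20053\right) = \left(\left(-1 + \sqrt{2} \cdot 3\right)^{2} + 0\right) 5512 = \left(\left(-1 + 3 \sqrt{2}\right)^{2} + 0\right) 5512 = \left(-1 + 3 \sqrt{2}\right)^{2} \cdot 5512 = 5512 \left(-1 + 3 \sqrt{2}\right)^{2}$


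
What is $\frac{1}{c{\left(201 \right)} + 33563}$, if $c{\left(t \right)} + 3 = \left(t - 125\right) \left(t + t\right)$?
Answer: $\frac{1}{64112} \approx 1.5598 \cdot 10^{-5}$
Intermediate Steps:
$c{\left(t \right)} = -3 + 2 t \left(-125 + t\right)$ ($c{\left(t \right)} = -3 + \left(t - 125\right) \left(t + t\right) = -3 + \left(-125 + t\right) 2 t = -3 + 2 t \left(-125 + t\right)$)
$\frac{1}{c{\left(201 \right)} + 33563} = \frac{1}{\left(-3 - 50250 + 2 \cdot 201^{2}\right) + 33563} = \frac{1}{\left(-3 - 50250 + 2 \cdot 40401\right) + 33563} = \frac{1}{\left(-3 - 50250 + 80802\right) + 33563} = \frac{1}{30549 + 33563} = \frac{1}{64112}$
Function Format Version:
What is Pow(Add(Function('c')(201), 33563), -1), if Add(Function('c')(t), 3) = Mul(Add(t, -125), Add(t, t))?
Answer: Rational(1, 64112) ≈ 1.5598e-5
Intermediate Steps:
Function('c')(t) = Add(-3, Mul(2, t, Add(-125, t))) (Function('c')(t) = Add(-3, Mul(Add(t, -125), Add(t, t))) = Add(-3, Mul(Add(-125, t), Mul(2, t))) = Add(-3, Mul(2, t, Add(-125, t))))
Pow(Add(Function('c')(201), 33563), -1) = Pow(Add(Add(-3, Mul(-250, 201), Mul(2, Pow(201, 2))), 33563), -1) = Pow(Add(Add(-3, -50250, Mul(2, 40401)), 33563), -1) = Pow(Add(Add(-3, -50250, 80802), 33563), -1) = Pow(Add(30549, 33563), -1) = Pow(64112, -1) = Rational(1, 64112)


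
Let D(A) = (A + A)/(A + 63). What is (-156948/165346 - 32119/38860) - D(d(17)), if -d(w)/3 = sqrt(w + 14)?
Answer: -213981251571/131719583980 + 21*sqrt(31)/205 ≈ -1.0542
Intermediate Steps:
d(w) = -3*sqrt(14 + w) (d(w) = -3*sqrt(w + 14) = -3*sqrt(14 + w))
D(A) = 2*A/(63 + A) (D(A) = (2*A)/(63 + A) = 2*A/(63 + A))
(-156948/165346 - 32119/38860) - D(d(17)) = (-156948/165346 - 32119/38860) - 2*(-3*sqrt(14 + 17))/(63 - 3*sqrt(14 + 17)) = (-156948*1/165346 - 32119*1/38860) - 2*(-3*sqrt(31))/(63 - 3*sqrt(31)) = (-78474/82673 - 32119/38860) - (-6)*sqrt(31)/(63 - 3*sqrt(31)) = -5704873727/3212672780 + 6*sqrt(31)/(63 - 3*sqrt(31))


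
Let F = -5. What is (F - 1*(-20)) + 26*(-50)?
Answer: -1285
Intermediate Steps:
(F - 1*(-20)) + 26*(-50) = (-5 - 1*(-20)) + 26*(-50) = (-5 + 20) - 1300 = 15 - 1300 = -1285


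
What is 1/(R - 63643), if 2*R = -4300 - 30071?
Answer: -2/161657 ≈ -1.2372e-5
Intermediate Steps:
R = -34371/2 (R = (-4300 - 30071)/2 = (½)*(-34371) = -34371/2 ≈ -17186.)
1/(R - 63643) = 1/(-34371/2 - 63643) = 1/(-161657/2) = -2/161657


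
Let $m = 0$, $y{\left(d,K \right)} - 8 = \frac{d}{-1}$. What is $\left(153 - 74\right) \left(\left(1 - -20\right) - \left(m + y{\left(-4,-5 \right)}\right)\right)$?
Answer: $711$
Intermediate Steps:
$y{\left(d,K \right)} = 8 - d$ ($y{\left(d,K \right)} = 8 + \frac{d}{-1} = 8 + d \left(-1\right) = 8 - d$)
$\left(153 - 74\right) \left(\left(1 - -20\right) - \left(m + y{\left(-4,-5 \right)}\right)\right) = \left(153 - 74\right) \left(\left(1 - -20\right) - \left(0 + \left(8 - -4\right)\right)\right) = 79 \left(\left(1 + 20\right) - \left(0 + \left(8 + 4\right)\right)\right) = 79 \left(21 - \left(0 + 12\right)\right) = 79 \left(21 - 12\right) = 79 \cdot 9 = 711$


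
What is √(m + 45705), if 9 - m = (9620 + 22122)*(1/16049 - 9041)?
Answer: √73929178867172178/16049 ≈ 16942.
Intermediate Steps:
m = 4605732856377/16049 (m = 9 - (9620 + 22122)*(1/16049 - 9041) = 9 - 31742*(1/16049 - 9041) = 9 - 31742*(-145099008)/16049 = 9 - 1*(-4605732711936/16049) = 9 + 4605732711936/16049 = 4605732856377/16049 ≈ 2.8698e+8)
√(m + 45705) = √(4605732856377/16049 + 45705) = √(4606466375922/16049) = √73929178867172178/16049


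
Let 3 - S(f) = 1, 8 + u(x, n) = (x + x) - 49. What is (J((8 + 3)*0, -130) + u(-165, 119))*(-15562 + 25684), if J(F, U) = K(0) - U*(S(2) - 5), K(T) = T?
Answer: -7864794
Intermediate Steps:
u(x, n) = -57 + 2*x (u(x, n) = -8 + ((x + x) - 49) = -8 + (2*x - 49) = -8 + (-49 + 2*x) = -57 + 2*x)
S(f) = 2 (S(f) = 3 - 1*1 = 3 - 1 = 2)
J(F, U) = 3*U (J(F, U) = 0 - U*(2 - 5) = 0 - U*(-3) = 0 - (-3)*U = 0 + 3*U = 3*U)
(J((8 + 3)*0, -130) + u(-165, 119))*(-15562 + 25684) = (3*(-130) + (-57 + 2*(-165)))*(-15562 + 25684) = (-390 + (-57 - 330))*10122 = (-390 - 387)*10122 = -777*10122 = -7864794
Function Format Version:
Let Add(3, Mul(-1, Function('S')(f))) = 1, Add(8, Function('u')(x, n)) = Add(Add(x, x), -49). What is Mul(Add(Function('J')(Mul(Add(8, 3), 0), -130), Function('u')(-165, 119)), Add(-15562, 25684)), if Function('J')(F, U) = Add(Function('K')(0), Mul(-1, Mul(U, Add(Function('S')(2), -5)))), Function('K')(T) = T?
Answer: -7864794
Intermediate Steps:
Function('u')(x, n) = Add(-57, Mul(2, x)) (Function('u')(x, n) = Add(-8, Add(Add(x, x), -49)) = Add(-8, Add(Mul(2, x), -49)) = Add(-8, Add(-49, Mul(2, x))) = Add(-57, Mul(2, x)))
Function('S')(f) = 2 (Function('S')(f) = Add(3, Mul(-1, 1)) = Add(3, -1) = 2)
Function('J')(F, U) = Mul(3, U) (Function('J')(F, U) = Add(0, Mul(-1, Mul(U, Add(2, -5)))) = Add(0, Mul(-1, Mul(U, -3))) = Add(0, Mul(-1, Mul(-3, U))) = Add(0, Mul(3, U)) = Mul(3, U))
Mul(Add(Function('J')(Mul(Add(8, 3), 0), -130), Function('u')(-165, 119)), Add(-15562, 25684)) = Mul(Add(Mul(3, -130), Add(-57, Mul(2, -165))), Add(-15562, 25684)) = Mul(Add(-390, Add(-57, -330)), 10122) = Mul(Add(-390, -387), 10122) = Mul(-777, 10122) = -7864794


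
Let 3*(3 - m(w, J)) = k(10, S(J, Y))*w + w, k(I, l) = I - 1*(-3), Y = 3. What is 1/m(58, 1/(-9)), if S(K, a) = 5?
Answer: -3/803 ≈ -0.0037360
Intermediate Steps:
k(I, l) = 3 + I (k(I, l) = I + 3 = 3 + I)
m(w, J) = 3 - 14*w/3 (m(w, J) = 3 - ((3 + 10)*w + w)/3 = 3 - (13*w + w)/3 = 3 - 14*w/3)
1/m(58, 1/(-9)) = 1/(3 - 14/3*58) = 1/(3 - 812/3) = 1/(-803/3) = -3/803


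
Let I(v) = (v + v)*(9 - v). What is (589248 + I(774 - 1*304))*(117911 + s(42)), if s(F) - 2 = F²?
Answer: 18658601716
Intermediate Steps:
s(F) = 2 + F²
I(v) = 2*v*(9 - v) (I(v) = (2*v)*(9 - v) = 2*v*(9 - v))
(589248 + I(774 - 1*304))*(117911 + s(42)) = (589248 + 2*(774 - 1*304)*(9 - (774 - 1*304)))*(117911 + (2 + 42²)) = (589248 + 2*(774 - 304)*(9 - (774 - 304)))*(117911 + (2 + 1764)) = (589248 + 2*470*(9 - 1*470))*(117911 + 1766) = (589248 + 2*470*(9 - 470))*119677 = (589248 + 2*470*(-461))*119677 = (589248 - 433340)*119677 = 155908*119677 = 18658601716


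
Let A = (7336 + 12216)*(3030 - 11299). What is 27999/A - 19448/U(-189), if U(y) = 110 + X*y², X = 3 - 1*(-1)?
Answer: -1574134289815/11559312365536 ≈ -0.13618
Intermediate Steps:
X = 4 (X = 3 + 1 = 4)
U(y) = 110 + 4*y²
A = -161675488 (A = 19552*(-8269) = -161675488)
27999/A - 19448/U(-189) = 27999/(-161675488) - 19448/(110 + 4*(-189)²) = 27999*(-1/161675488) - 19448/(110 + 4*35721) = -27999/161675488 - 19448/(110 + 142884) = -27999/161675488 - 19448/142994 = -27999/161675488 - 19448*1/142994 = -27999/161675488 - 9724/71497 = -1574134289815/11559312365536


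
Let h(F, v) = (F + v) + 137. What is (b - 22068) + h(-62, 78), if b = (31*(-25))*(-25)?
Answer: -2540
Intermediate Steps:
h(F, v) = 137 + F + v
b = 19375 (b = -775*(-25) = 19375)
(b - 22068) + h(-62, 78) = (19375 - 22068) + (137 - 62 + 78) = -2693 + 153 = -2540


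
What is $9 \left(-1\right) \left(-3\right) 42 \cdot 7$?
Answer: $7938$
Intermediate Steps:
$9 \left(-1\right) \left(-3\right) 42 \cdot 7 = \left(-9\right) \left(-3\right) 294 = 27 \cdot 294 = 7938$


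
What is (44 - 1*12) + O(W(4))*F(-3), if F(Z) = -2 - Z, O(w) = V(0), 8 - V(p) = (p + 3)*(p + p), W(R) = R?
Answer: 40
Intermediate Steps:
V(p) = 8 - 2*p*(3 + p) (V(p) = 8 - (p + 3)*(p + p) = 8 - (3 + p)*2*p = 8 - 2*p*(3 + p))
O(w) = 8 (O(w) = 8 - 6*0 - 2*0² = 8 + 0 - 2*0 = 8 + 0 + 0 = 8)
(44 - 1*12) + O(W(4))*F(-3) = (44 - 1*12) + 8*(-2 - 1*(-3)) = (44 - 12) + 8*(-2 + 3) = 32 + 8*1 = 32 + 8 = 40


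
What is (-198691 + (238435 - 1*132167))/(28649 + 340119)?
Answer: -92423/368768 ≈ -0.25063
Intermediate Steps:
(-198691 + (238435 - 1*132167))/(28649 + 340119) = (-198691 + (238435 - 132167))/368768 = (-198691 + 106268)*(1/368768) = -92423*1/368768 = -92423/368768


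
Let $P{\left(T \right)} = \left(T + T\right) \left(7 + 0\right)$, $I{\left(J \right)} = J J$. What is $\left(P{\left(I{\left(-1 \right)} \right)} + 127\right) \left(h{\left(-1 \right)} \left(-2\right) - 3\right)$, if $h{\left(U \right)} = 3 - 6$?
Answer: $423$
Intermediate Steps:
$h{\left(U \right)} = -3$ ($h{\left(U \right)} = 3 - 6 = -3$)
$I{\left(J \right)} = J^{2}$
$P{\left(T \right)} = 14 T$ ($P{\left(T \right)} = 2 T 7 = 14 T$)
$\left(P{\left(I{\left(-1 \right)} \right)} + 127\right) \left(h{\left(-1 \right)} \left(-2\right) - 3\right) = \left(14 \left(-1\right)^{2} + 127\right) \left(\left(-3\right) \left(-2\right) - 3\right) = \left(14 \cdot 1 + 127\right) \left(6 - 3\right) = \left(14 + 127\right) 3 = 141 \cdot 3 = 423$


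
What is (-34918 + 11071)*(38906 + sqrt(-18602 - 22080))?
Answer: -927791382 - 23847*I*sqrt(40682) ≈ -9.2779e+8 - 4.8099e+6*I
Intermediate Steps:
(-34918 + 11071)*(38906 + sqrt(-18602 - 22080)) = -23847*(38906 + sqrt(-40682)) = -23847*(38906 + I*sqrt(40682)) = -927791382 - 23847*I*sqrt(40682)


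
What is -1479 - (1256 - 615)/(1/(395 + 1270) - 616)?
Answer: -1515852816/1025639 ≈ -1478.0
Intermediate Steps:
-1479 - (1256 - 615)/(1/(395 + 1270) - 616) = -1479 - 641/(1/1665 - 616) = -1479 - 641/(-1025639/1665) = -1479 - 641*(-1665)/1025639 = -1479 - 1*(-1067265/1025639) = -1479 + 1067265/1025639 = -1515852816/1025639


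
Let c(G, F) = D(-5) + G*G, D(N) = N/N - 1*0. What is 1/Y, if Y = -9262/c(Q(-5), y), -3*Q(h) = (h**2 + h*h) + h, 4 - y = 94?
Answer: -113/4631 ≈ -0.024401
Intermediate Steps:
y = -90 (y = 4 - 1*94 = 4 - 94 = -90)
D(N) = 1 (D(N) = 1 + 0 = 1)
Q(h) = -2*h**2/3 - h/3 (Q(h) = -((h**2 + h*h) + h)/3 = -((h**2 + h**2) + h)/3 = -(2*h**2 + h)/3 = -(h + 2*h**2)/3 = -2*h**2/3 - h/3)
c(G, F) = 1 + G**2 (c(G, F) = 1 + G*G = 1 + G**2)
Y = -4631/113 (Y = -9262/(1 + (-1/3*(-5)*(1 + 2*(-5)))**2) = -9262/(1 + (-1/3*(-5)*(1 - 10))**2) = -9262/(1 + (-1/3*(-5)*(-9))**2) = -9262/(1 + (-15)**2) = -9262/(1 + 225) = -9262/226 = -9262*1/226 = -4631/113 ≈ -40.982)
1/Y = 1/(-4631/113) = -113/4631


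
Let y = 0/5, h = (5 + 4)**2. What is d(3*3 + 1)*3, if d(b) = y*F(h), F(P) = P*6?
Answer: 0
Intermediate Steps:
h = 81 (h = 9**2 = 81)
F(P) = 6*P
y = 0 (y = 0*(1/5) = 0)
d(b) = 0 (d(b) = 0*(6*81) = 0*486 = 0)
d(3*3 + 1)*3 = 0*3 = 0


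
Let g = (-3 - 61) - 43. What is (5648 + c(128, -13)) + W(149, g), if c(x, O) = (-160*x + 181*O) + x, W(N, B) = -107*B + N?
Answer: -5459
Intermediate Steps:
g = -107 (g = -64 - 43 = -107)
W(N, B) = N - 107*B
c(x, O) = -159*x + 181*O
(5648 + c(128, -13)) + W(149, g) = (5648 + (-159*128 + 181*(-13))) + (149 - 107*(-107)) = (5648 + (-20352 - 2353)) + (149 + 11449) = (5648 - 22705) + 11598 = -17057 + 11598 = -5459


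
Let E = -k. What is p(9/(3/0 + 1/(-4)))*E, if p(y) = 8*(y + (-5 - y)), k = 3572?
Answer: 142880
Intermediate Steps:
p(y) = -40 (p(y) = 8*(-5) = -40)
E = -3572 (E = -1*3572 = -3572)
p(9/(3/0 + 1/(-4)))*E = -40*(-3572) = 142880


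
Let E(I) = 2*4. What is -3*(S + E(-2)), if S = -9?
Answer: 3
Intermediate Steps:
E(I) = 8
-3*(S + E(-2)) = -3*(-9 + 8) = -3*(-1) = 3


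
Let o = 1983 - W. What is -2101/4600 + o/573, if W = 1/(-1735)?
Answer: 2747521589/914622600 ≈ 3.0040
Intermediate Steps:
W = -1/1735 ≈ -0.00057637
o = 3440506/1735 (o = 1983 - 1*(-1/1735) = 1983 + 1/1735 = 3440506/1735 ≈ 1983.0)
-2101/4600 + o/573 = -2101/4600 + (3440506/1735)/573 = -2101*1/4600 + (3440506/1735)*(1/573) = -2101/4600 + 3440506/994155 = 2747521589/914622600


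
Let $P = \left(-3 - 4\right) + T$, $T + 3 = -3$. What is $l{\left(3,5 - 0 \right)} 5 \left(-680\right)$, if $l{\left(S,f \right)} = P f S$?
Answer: $663000$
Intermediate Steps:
$T = -6$ ($T = -3 - 3 = -6$)
$P = -13$ ($P = \left(-3 - 4\right) - 6 = -7 - 6 = -13$)
$l{\left(S,f \right)} = - 13 S f$ ($l{\left(S,f \right)} = - 13 f S = - 13 S f$)
$l{\left(3,5 - 0 \right)} 5 \left(-680\right) = \left(-13\right) 3 \left(5 - 0\right) 5 \left(-680\right) = \left(-13\right) 3 \left(5 + 0\right) 5 \left(-680\right) = \left(-13\right) 3 \cdot 5 \cdot 5 \left(-680\right) = \left(-195\right) 5 \left(-680\right) = \left(-975\right) \left(-680\right) = 663000$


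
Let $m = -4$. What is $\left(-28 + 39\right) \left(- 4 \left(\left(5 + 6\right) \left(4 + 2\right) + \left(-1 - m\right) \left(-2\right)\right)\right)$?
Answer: $-2640$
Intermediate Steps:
$\left(-28 + 39\right) \left(- 4 \left(\left(5 + 6\right) \left(4 + 2\right) + \left(-1 - m\right) \left(-2\right)\right)\right) = \left(-28 + 39\right) \left(- 4 \left(\left(5 + 6\right) \left(4 + 2\right) + \left(-1 - -4\right) \left(-2\right)\right)\right) = 11 \left(- 4 \left(11 \cdot 6 + \left(-1 + 4\right) \left(-2\right)\right)\right) = 11 \left(- 4 \left(66 + 3 \left(-2\right)\right)\right) = 11 \left(- 4 \left(66 - 6\right)\right) = 11 \left(\left(-4\right) 60\right) = 11 \left(-240\right) = -2640$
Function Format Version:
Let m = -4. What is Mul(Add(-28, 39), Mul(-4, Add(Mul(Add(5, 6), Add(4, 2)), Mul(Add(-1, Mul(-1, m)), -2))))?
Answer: -2640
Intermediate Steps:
Mul(Add(-28, 39), Mul(-4, Add(Mul(Add(5, 6), Add(4, 2)), Mul(Add(-1, Mul(-1, m)), -2)))) = Mul(Add(-28, 39), Mul(-4, Add(Mul(Add(5, 6), Add(4, 2)), Mul(Add(-1, Mul(-1, -4)), -2)))) = Mul(11, Mul(-4, Add(Mul(11, 6), Mul(Add(-1, 4), -2)))) = Mul(11, Mul(-4, Add(66, Mul(3, -2)))) = Mul(11, Mul(-4, Add(66, -6))) = Mul(11, Mul(-4, 60)) = Mul(11, -240) = -2640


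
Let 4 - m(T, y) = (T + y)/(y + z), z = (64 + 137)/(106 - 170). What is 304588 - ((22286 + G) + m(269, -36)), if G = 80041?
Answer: 506638873/2505 ≈ 2.0225e+5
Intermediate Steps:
z = -201/64 (z = 201/(-64) = 201*(-1/64) = -201/64 ≈ -3.1406)
m(T, y) = 4 - (T + y)/(-201/64 + y) (m(T, y) = 4 - (T + y)/(y - 201/64) = 4 - (T + y)/(-201/64 + y))
304588 - ((22286 + G) + m(269, -36)) = 304588 - ((22286 + 80041) + 4*(-201 - 16*269 + 48*(-36))/(-201 + 64*(-36))) = 304588 - (102327 + 4*(-201 - 4304 - 1728)/(-201 - 2304)) = 304588 - (102327 + 4*(-6233)/(-2505)) = 304588 - (102327 + 4*(-1/2505)*(-6233)) = 304588 - (102327 + 24932/2505) = 304588 - 1*256354067/2505 = 304588 - 256354067/2505 = 506638873/2505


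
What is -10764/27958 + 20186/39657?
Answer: 68746120/554365203 ≈ 0.12401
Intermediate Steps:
-10764/27958 + 20186/39657 = -10764*1/27958 + 20186*(1/39657) = -5382/13979 + 20186/39657 = 68746120/554365203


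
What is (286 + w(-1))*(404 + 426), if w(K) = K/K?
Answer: 238210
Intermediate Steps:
w(K) = 1
(286 + w(-1))*(404 + 426) = (286 + 1)*(404 + 426) = 287*830 = 238210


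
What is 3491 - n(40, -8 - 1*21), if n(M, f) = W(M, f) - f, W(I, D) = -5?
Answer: 3467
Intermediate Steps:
n(M, f) = -5 - f
3491 - n(40, -8 - 1*21) = 3491 - (-5 - (-8 - 1*21)) = 3491 - (-5 - (-8 - 21)) = 3491 - (-5 - 1*(-29)) = 3491 - (-5 + 29) = 3491 - 1*24 = 3491 - 24 = 3467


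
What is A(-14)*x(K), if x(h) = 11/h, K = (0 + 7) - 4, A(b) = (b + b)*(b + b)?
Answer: 8624/3 ≈ 2874.7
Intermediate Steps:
A(b) = 4*b**2 (A(b) = (2*b)*(2*b) = 4*b**2)
K = 3 (K = 7 - 4 = 3)
A(-14)*x(K) = (4*(-14)**2)*(11/3) = (4*196)*(11*(1/3)) = 784*(11/3) = 8624/3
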